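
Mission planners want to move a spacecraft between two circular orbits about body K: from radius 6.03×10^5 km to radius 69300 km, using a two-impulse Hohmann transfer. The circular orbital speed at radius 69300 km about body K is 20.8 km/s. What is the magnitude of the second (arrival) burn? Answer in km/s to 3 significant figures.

From the circular-orbit relation v² = μ/r at r = 69300 km: μ = v²r = (20.8)² × 69300 = 2.99820×10^7 km³/s².
The Hohmann ellipse has a_t = (r₁ + r₂)/2 = 3.3615×10^5 km.
Circular speed at r = 69300 km: v_c = √(μ/r) = 20.800 km/s.
Vis-viva on the transfer ellipse at r = 69300 km gives v_t = √[μ(2/r − 1/a_t)] = 27.858 km/s.
Δv₂ = |v_t − v_c| = |27.858 − 20.800| = 7.058 km/s.

Δv₂ = 7.06 km/s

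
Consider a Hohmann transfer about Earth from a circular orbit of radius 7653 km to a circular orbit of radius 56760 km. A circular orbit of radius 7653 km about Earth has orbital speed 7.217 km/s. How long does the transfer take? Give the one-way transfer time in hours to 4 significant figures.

t = 7.989 hours

From the circular-orbit relation v² = μ/r at r = 7653 km: μ = v²r = (7.217)² × 7653 = 3.98607×10^5 km³/s².
Semi-major axis of the transfer orbit: a_t = (7653 + 56760)/2 = 32206.5 km.
By Kepler's third law the transfer-orbit period is T = 2π√(a_t³/μ), so t = T/2 = 28760 s.
Converting: 28760 s ÷ 3600 s/hour = 7.989 hours.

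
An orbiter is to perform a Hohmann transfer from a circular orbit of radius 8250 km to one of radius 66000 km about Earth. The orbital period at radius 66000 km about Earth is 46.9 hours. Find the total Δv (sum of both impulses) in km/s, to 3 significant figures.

Δv = 3.61 km/s

From Kepler's third law T² = 4π²r³/μ at r = 66000 km, T = 46.9 hours = 46.9 × 3600 s = 1.6884×10^5 s: μ = 4π²r³/T² = 3.98145×10^5 km³/s².
Transfer-ellipse semi-major axis a_t = (r₁ + r₂)/2 = (8250 + 66000)/2 = 37125 km.
Circular speed at r₁: v₁ = √(μ/r₁) = √(3.98145×10^5/8250) = 6.947 km/s.
Transfer-orbit speed at r₁ (v² = μ(2/r − 1/a)): v_p = √[μ(2/r₁ − 1/a_t)] = 9.263 km/s.
First burn Δv₁ = |v_p − v₁| = 2.316 km/s.
At r₂, v₂ = √(μ/r₂) = 2.456 km/s.
Transfer-orbit speed at r₂: v_a = √[μ(2/r₂ − 1/a_t)] = 1.158 km/s.
Second burn Δv₂ = |v₂ − v_a| = 1.298 km/s.
Δv = Δv₁ + Δv₂ = 2.316 + 1.298 = 3.614 km/s.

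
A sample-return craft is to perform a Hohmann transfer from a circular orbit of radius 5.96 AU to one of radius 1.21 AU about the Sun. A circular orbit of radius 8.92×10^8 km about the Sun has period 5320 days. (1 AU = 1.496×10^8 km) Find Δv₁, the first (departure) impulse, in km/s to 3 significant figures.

Δv₁ = 5.11 km/s

From Kepler's third law T² = 4π²r³/μ at r = 8.92×10^8 km, T = 5320 days = 5320 × 86400 s = 4.59648×10^8 s: μ = 4π²r³/T² = 1.32618×10^11 km³/s².
In km: r₁ = 5.96 × 1.496×10^8 = 8.91616×10^8 km; r₂ = 1.21 × 1.496×10^8 = 1.81016×10^8 km.
Semi-major axis of the transfer orbit: a_t = (8.91616×10^8 + 1.81016×10^8)/2 = 5.36316×10^8 km.
On the circular orbit at r = 8.91616×10^8 km, v_c = √(μ/r) = 12.196 km/s.
Transfer-orbit speed at the same r (vis-viva, a = a_t): v_t = √[μ(2/r − 1/a_t)] = 7.0853 km/s.
Δv₁ = |v_t − v_c| = |7.0853 − 12.196| = 5.111 km/s.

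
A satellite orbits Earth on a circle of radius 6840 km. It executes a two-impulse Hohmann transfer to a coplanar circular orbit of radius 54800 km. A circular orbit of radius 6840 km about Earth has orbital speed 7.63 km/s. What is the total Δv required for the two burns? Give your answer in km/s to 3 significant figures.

From the circular-orbit relation v² = μ/r at r = 6840 km: μ = v²r = (7.63)² × 6840 = 3.98204×10^5 km³/s².
Transfer-ellipse semi-major axis a_t = (r₁ + r₂)/2 = (6840 + 54800)/2 = 30820 km.
At r₁ the circular-orbit speed is v₁ = √(μ/r₁) = 7.6300 km/s.
Transfer-orbit speed at r₁ (v² = μ(2/r − 1/a)): v_p = √[μ(2/r₁ − 1/a_t)] = 10.174 km/s.
First burn Δv₁ = |v_p − v₁| = 2.544 km/s.
At r₂, v₂ = √(μ/r₂) = 2.696 km/s.
Transfer-orbit speed at r₂: v_a = √[μ(2/r₂ − 1/a_t)] = 1.270 km/s.
Second burn Δv₂ = |v₂ − v_a| = 1.426 km/s.
Total Δv = Δv₁ + Δv₂ = 3.970 km/s.

Δv = 3.97 km/s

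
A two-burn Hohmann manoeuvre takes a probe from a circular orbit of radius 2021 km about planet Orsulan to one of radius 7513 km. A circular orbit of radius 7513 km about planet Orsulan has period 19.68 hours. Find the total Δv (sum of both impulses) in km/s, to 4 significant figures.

From Kepler's third law T² = 4π²r³/μ at r = 7513 km, T = 19.68 hours = 19.68 × 3600 s = 70848 s: μ = 4π²r³/T² = 3335.38 km³/s².
Transfer-ellipse semi-major axis a_t = (r₁ + r₂)/2 = (2021 + 7513)/2 = 4767 km.
At r₁ the circular-orbit speed is v₁ = √(μ/r₁) = 1.2847 km/s.
Transfer-orbit speed at r₁ (vis-viva equation): v_p = √[μ(2/r₁ − 1/a_t)] = 1.6128 km/s.
First burn Δv₁ = |v_p − v₁| = 0.3281 km/s.
Circular speed at r₂: v₂ = √(μ/r₂) = 0.6663 km/s.
Transfer-orbit speed at r₂: v_a = √[μ(2/r₂ − 1/a_t)] = 0.4338 km/s.
Second burn Δv₂ = |v₂ − v_a| = 0.2325 km/s.
Total Δv = Δv₁ + Δv₂ = 0.5606 km/s.

Δv = 0.5606 km/s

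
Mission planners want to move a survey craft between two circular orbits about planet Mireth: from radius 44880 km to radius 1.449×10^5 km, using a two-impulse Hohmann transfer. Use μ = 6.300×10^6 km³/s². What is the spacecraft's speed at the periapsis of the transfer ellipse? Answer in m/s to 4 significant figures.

v = 14640 m/s

Semi-major axis of the transfer orbit: a_t = (44880 + 1.449×10^5)/2 = 94890 km.
At periapsis, r = 44880 km.
Applying v² = μ(2/r − 1/a_t): v = 14.64 km/s.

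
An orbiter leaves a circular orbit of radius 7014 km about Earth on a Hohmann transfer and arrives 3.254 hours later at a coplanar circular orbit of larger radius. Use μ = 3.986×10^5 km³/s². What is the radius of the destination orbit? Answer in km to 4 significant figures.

Transfer time t = 3.254 hours = 11714.4 s, and t = π√(a_t³/μ).
So a_t = (μ t²/π²)^(1/3) = (3.986×10^5 × (11714.4)² / π²)^(1/3) = 17697 km.
Since a_t = (r₁ + r₂)/2, r₂ = 2a_t − r₁ = 2×17697 − 7014 = 28380 km.

r₂ = 28380 km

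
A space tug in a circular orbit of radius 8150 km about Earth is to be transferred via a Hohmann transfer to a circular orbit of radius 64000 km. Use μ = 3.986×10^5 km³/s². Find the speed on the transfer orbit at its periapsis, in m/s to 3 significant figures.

Transfer-ellipse semi-major axis a_t = (r₁ + r₂)/2 = (8150 + 64000)/2 = 36075 km.
The periapsis of the transfer ellipse is at r = 8150 km.
Vis-viva: v = √[μ(2/r − 1/a_t)] = √[3.986×10^5 × (2/8150 − 1/36075)] = 9.315 km/s.

v = 9310 m/s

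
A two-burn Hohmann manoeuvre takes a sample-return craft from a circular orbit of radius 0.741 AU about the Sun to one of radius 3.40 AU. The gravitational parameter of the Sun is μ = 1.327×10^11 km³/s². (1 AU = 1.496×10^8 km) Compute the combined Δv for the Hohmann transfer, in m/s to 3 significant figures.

Δv = 16200 m/s

In km: r₁ = 0.741 × 1.496×10^8 = 1.108536×10^8 km; r₂ = 3.40 × 1.496×10^8 = 5.0864×10^8 km.
The Hohmann ellipse has a_t = (r₁ + r₂)/2 = 3.097468×10^8 km.
Circular speed at r₁: v₁ = √(μ/r₁) = √(1.327×10^11/1.108536×10^8) = 34.599 km/s.
Transfer-orbit speed at r₁ (v² = μ(2/r − 1/a)): v_p = √[μ(2/r₁ − 1/a_t)] = 44.337 km/s.
First burn Δv₁ = |v_p − v₁| = 9.738 km/s.
Circular speed at r₂: v₂ = √(μ/r₂) = 16.152 km/s.
Transfer-orbit speed at r₂: v_a = √[μ(2/r₂ − 1/a_t)] = 9.6628 km/s.
Second burn Δv₂ = |v₂ − v_a| = 6.489 km/s.
Δv = Δv₁ + Δv₂ = 9.738 + 6.489 = 16.23 km/s.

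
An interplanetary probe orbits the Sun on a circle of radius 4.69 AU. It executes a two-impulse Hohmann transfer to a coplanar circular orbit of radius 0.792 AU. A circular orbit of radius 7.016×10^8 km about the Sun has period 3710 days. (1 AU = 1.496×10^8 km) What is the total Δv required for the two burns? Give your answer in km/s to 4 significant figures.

Δv = 16.67 km/s

From Kepler's third law T² = 4π²r³/μ at r = 7.016×10^8 km, T = 3710 days = 3710 × 86400 s = 3.20544×10^8 s: μ = 4π²r³/T² = 1.32695×10^11 km³/s².
In km: r₁ = 4.69 × 1.496×10^8 = 7.01624×10^8 km; r₂ = 0.792 × 1.496×10^8 = 1.184832×10^8 km.
Semi-major axis of the transfer orbit: a_t = (7.01624×10^8 + 1.184832×10^8)/2 = 4.100536×10^8 km.
At r₁ the circular-orbit speed is v₁ = √(μ/r₁) = 13.752 km/s.
Transfer-orbit speed at r₁ (v² = μ(2/r − 1/a)): v_a = √[μ(2/r₁ − 1/a_t)] = 7.3923 km/s.
First burn Δv₁ = |v_a − v₁| = 6.360 km/s.
At r₂, v₂ = √(μ/r₂) = 33.47 km/s.
Transfer-orbit speed at r₂: v_p = √[μ(2/r₂ − 1/a_t)] = 43.78 km/s.
Second burn Δv₂ = |v₂ − v_p| = 10.31 km/s.
Total Δv = Δv₁ + Δv₂ = 16.67 km/s.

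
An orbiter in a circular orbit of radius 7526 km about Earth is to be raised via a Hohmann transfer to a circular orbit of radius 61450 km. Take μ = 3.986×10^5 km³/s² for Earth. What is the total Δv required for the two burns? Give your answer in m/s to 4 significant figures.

Δv = 3794 m/s

Transfer-ellipse semi-major axis a_t = (r₁ + r₂)/2 = (7526 + 61450)/2 = 34488 km.
At r₁ the circular-orbit speed is v₁ = √(μ/r₁) = 7.2776 km/s.
On the transfer ellipse at r₁, vis-viva equation gives v_p = √[μ(2/r₁ − 1/a_t)] = 9.7143 km/s.
First burn Δv₁ = |v_p − v₁| = 2.437 km/s.
At r₂, v₂ = √(μ/r₂) = 2.547 km/s.
Transfer-orbit speed at r₂: v_a = √[μ(2/r₂ − 1/a_t)] = 1.190 km/s.
Second burn Δv₂ = |v₂ − v_a| = 1.357 km/s.
Δv = Δv₁ + Δv₂ = 2.437 + 1.357 = 3.794 km/s.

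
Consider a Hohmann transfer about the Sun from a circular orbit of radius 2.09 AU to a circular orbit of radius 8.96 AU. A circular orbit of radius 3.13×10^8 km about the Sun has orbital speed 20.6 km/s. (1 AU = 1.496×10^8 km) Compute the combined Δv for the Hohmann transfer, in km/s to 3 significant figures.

From the circular-orbit relation v² = μ/r at r = 3.13×10^8 km: μ = v²r = (20.6)² × 3.13×10^8 = 1.32825×10^11 km³/s².
In km: r₁ = 2.09 × 1.496×10^8 = 3.12664×10^8 km; r₂ = 8.96 × 1.496×10^8 = 1.340416×10^9 km.
Transfer-ellipse semi-major axis a_t = (r₁ + r₂)/2 = (3.12664×10^8 + 1.340416×10^9)/2 = 8.2654×10^8 km.
Circular speed at r₁: v₁ = √(μ/r₁) = √(1.32825×10^11/3.12664×10^8) = 20.6111 km/s.
Transfer-orbit speed at r₁ (vis-viva equation): v_p = √[μ(2/r₁ − 1/a_t)] = 26.2475 km/s.
First burn Δv₁ = |v_p − v₁| = 5.636 km/s.
Circular speed at r₂: v₂ = √(μ/r₂) = 9.9545 km/s.
Transfer-orbit speed at r₂: v_a = √[μ(2/r₂ − 1/a_t)] = 6.1225 km/s.
Second burn Δv₂ = |v₂ − v_a| = 3.832 km/s.
Total Δv = Δv₁ + Δv₂ = 9.468 km/s.

Δv = 9.47 km/s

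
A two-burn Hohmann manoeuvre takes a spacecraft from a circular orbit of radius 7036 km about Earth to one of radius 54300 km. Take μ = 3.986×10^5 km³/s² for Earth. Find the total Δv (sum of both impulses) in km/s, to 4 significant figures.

Transfer-ellipse semi-major axis a_t = (r₁ + r₂)/2 = (7036 + 54300)/2 = 30668 km.
Circular speed at r₁: v₁ = √(μ/r₁) = √(3.986×10^5/7036) = 7.52672 km/s.
On the transfer ellipse at r₁, vis-viva equation gives v_p = √[μ(2/r₁ − 1/a_t)] = 10.0153 km/s.
First burn Δv₁ = |v_p − v₁| = 2.4886 km/s.
Circular speed at r₂: v₂ = √(μ/r₂) = 2.70937 km/s.
Transfer-orbit speed at r₂: v_a = √[μ(2/r₂ − 1/a_t)] = 1.29774 km/s.
Second burn Δv₂ = |v₂ − v_a| = 1.4116 km/s.
Total Δv = Δv₁ + Δv₂ = 3.900 km/s.

Δv = 3.900 km/s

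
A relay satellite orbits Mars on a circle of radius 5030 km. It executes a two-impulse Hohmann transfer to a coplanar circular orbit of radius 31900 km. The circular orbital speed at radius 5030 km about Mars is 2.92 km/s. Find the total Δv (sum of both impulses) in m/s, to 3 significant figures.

Δv = 1470 m/s

From the circular-orbit relation v² = μ/r at r = 5030 km: μ = v²r = (2.92)² × 5030 = 42887.8 km³/s².
The Hohmann ellipse has a_t = (r₁ + r₂)/2 = 18465 km.
At r₁ the circular-orbit speed is v₁ = √(μ/r₁) = 2.920 km/s.
Transfer-orbit speed at r₁ (v² = μ(2/r − 1/a)): v_p = √[μ(2/r₁ − 1/a_t)] = 3.838 km/s.
First burn Δv₁ = |v_p − v₁| = 0.9180 km/s.
At r₂, v₂ = √(μ/r₂) = 1.1595 km/s.
Transfer-orbit speed at r₂: v_a = √[μ(2/r₂ − 1/a_t)] = 0.60517 km/s.
Second burn Δv₂ = |v₂ − v_a| = 0.5543 km/s.
Total Δv = Δv₁ + Δv₂ = 1.472 km/s.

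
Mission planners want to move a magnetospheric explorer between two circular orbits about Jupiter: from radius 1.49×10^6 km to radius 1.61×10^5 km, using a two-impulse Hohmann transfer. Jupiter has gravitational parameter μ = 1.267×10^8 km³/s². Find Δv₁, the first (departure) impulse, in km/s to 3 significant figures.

The Hohmann ellipse has a_t = (r₁ + r₂)/2 = 8.255×10^5 km.
On the circular orbit at r = 1.490×10^6 km, v_c = √(μ/r) = 9.221 km/s.
Vis-viva on the transfer ellipse at r = 1.490×10^6 km gives v_t = √[μ(2/r − 1/a_t)] = 4.072 km/s.
Δv₁ = |v_t − v_c| = |4.072 − 9.221| = 5.149 km/s.

Δv₁ = 5.15 km/s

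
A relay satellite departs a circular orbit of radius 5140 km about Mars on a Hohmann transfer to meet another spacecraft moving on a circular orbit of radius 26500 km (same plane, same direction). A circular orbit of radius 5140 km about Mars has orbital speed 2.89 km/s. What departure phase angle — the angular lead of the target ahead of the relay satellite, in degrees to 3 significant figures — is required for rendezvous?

From the circular-orbit relation v² = μ/r at r = 5140 km: μ = v²r = (2.89)² × 5140 = 42929.8 km³/s².
The Hohmann ellipse has a_t = (r₁ + r₂)/2 = 15820 km.
The half-period of the transfer ellipse is t = π√(a_t³/μ) = 30170 s.
The target's mean motion on its circular orbit is ω₂ = √(μ/r₂³) = 4.803×10^-5 rad/s.
Angle swept by the target during transfer: ω₂·t = 1.4491 rad = 83.03°.
The relay satellite traverses 180° on the transfer ellipse, so the target must lead by 180° − 83.03° = 97.0°.

φ = 97.0°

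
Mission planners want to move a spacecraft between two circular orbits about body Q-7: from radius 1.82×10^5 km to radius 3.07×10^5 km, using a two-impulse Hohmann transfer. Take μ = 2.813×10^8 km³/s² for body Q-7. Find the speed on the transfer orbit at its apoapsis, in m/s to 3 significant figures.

Transfer-ellipse semi-major axis a_t = (r₁ + r₂)/2 = (1.820×10^5 + 3.070×10^5)/2 = 2.445×10^5 km.
At apoapsis, r = 3.070×10^5 km.
From the vis-viva equation, v = √[μ(2/r − 1/a_t)] = 26.12 km/s.

v = 26100 m/s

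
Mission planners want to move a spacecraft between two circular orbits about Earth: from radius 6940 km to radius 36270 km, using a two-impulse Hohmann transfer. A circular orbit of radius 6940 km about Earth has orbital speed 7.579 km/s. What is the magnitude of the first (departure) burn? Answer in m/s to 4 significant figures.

Δv₁ = 2241 m/s

From the circular-orbit relation v² = μ/r at r = 6940 km: μ = v²r = (7.579)² × 6940 = 3.98642×10^5 km³/s².
Semi-major axis of the transfer orbit: a_t = (6940 + 36270)/2 = 21605 km.
Circular speed at r = 6940 km: v_c = √(μ/r) = 7.579 km/s.
Transfer-orbit speed at the same r (vis-viva, a = a_t): v_t = √[μ(2/r − 1/a_t)] = 9.820 km/s.
Δv₁ = |v_t − v_c| = |9.820 − 7.579| = 2.241 km/s.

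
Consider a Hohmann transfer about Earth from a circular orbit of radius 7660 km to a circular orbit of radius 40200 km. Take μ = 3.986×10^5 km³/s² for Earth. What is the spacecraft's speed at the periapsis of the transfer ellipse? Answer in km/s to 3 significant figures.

v = 9.35 km/s

Semi-major axis of the transfer orbit: a_t = (7660 + 40200)/2 = 23930 km.
At periapsis, r = 7660 km.
From the vis-viva equation, v = √[μ(2/r − 1/a_t)] = 9.350 km/s.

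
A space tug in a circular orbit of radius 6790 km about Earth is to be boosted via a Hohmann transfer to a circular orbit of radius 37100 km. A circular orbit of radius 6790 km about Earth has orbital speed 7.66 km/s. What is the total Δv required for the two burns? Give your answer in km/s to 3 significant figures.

From the circular-orbit relation v² = μ/r at r = 6790 km: μ = v²r = (7.66)² × 6790 = 3.98407×10^5 km³/s².
Semi-major axis of the transfer orbit: a_t = (6790 + 37100)/2 = 21945 km.
Circular speed at r₁: v₁ = √(μ/r₁) = √(3.98407×10^5/6790) = 7.660 km/s.
On the transfer ellipse at r₁, vis-viva equation gives v_p = √[μ(2/r₁ − 1/a_t)] = 9.960 km/s.
First burn Δv₁ = |v_p − v₁| = 2.300 km/s.
At r₂, v₂ = √(μ/r₂) = 3.277 km/s.
Transfer-orbit speed at r₂: v_a = √[μ(2/r₂ − 1/a_t)] = 1.823 km/s.
Second burn Δv₂ = |v₂ − v_a| = 1.454 km/s.
Δv = Δv₁ + Δv₂ = 2.300 + 1.454 = 3.754 km/s.

Δv = 3.75 km/s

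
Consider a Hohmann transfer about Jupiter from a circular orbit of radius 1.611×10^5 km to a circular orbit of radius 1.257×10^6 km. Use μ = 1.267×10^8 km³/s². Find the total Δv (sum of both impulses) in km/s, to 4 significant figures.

Δv = 14.55 km/s

Semi-major axis of the transfer orbit: a_t = (1.611×10^5 + 1.257×10^6)/2 = 7.0905×10^5 km.
Circular speed at r₁: v₁ = √(μ/r₁) = √(1.267×10^8/1.611×10^5) = 28.044 km/s.
On the transfer ellipse at r₁, vis-viva gives v_p = √[μ(2/r₁ − 1/a_t)] = 37.340 km/s.
First burn Δv₁ = |v_p − v₁| = 9.296 km/s.
At r₂, v₂ = √(μ/r₂) = 10.04 km/s.
Transfer-orbit speed at r₂: v_a = √[μ(2/r₂ − 1/a_t)] = 4.786 km/s.
Second burn Δv₂ = |v₂ − v_a| = 5.254 km/s.
Total Δv = Δv₁ + Δv₂ = 14.55 km/s.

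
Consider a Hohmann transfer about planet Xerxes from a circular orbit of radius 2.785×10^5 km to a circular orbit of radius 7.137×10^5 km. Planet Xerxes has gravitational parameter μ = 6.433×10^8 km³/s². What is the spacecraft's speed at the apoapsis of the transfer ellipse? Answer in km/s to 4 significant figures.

v = 22.49 km/s

Semi-major axis of the transfer orbit: a_t = (2.785×10^5 + 7.137×10^5)/2 = 4.961×10^5 km.
The apoapsis of the transfer ellipse is at r = 7.137×10^5 km.
Applying v² = μ(2/r − 1/a_t): v = 22.49 km/s.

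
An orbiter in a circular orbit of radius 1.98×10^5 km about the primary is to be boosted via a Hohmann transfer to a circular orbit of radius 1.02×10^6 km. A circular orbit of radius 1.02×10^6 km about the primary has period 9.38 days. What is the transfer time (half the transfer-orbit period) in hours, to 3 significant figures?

t = 51.9 hours

From Kepler's third law T² = 4π²r³/μ at r = 1.02×10^6 km, T = 9.38 days = 9.38 × 86400 s = 8.10432×10^5 s: μ = 4π²r³/T² = 6.37863×10^7 km³/s².
Semi-major axis of the transfer orbit: a_t = (1.980×10^5 + 1.020×10^6)/2 = 6.090×10^5 km.
By Kepler's third law the transfer-orbit period is T = 2π√(a_t³/μ), so t = T/2 = 1.869×10^5 s.
Converting: 1.869×10^5 s ÷ 3600 s/hour = 51.9 hours.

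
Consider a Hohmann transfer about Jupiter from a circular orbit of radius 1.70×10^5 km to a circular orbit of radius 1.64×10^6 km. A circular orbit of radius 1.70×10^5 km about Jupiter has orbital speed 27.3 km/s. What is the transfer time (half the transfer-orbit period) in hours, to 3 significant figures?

From the circular-orbit relation v² = μ/r at r = 1.70×10^5 km: μ = v²r = (27.3)² × 1.70×10^5 = 1.26699×10^8 km³/s².
Transfer-ellipse semi-major axis a_t = (r₁ + r₂)/2 = (1.700×10^5 + 1.640×10^6)/2 = 9.050×10^5 km.
By Kepler's third law the transfer-orbit period is T = 2π√(a_t³/μ), so t = T/2 = 2.4029×10^5 s.
Converting: 2.4029×10^5 s ÷ 3600 s/hour = 66.7 hours.

t = 66.7 hours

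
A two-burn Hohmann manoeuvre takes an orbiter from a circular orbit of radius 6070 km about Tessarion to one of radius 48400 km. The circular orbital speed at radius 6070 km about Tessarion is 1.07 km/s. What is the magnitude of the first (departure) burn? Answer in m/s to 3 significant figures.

Δv₁ = 356 m/s

From the circular-orbit relation v² = μ/r at r = 6070 km: μ = v²r = (1.07)² × 6070 = 6949.54 km³/s².
Transfer-ellipse semi-major axis a_t = (r₁ + r₂)/2 = (6070 + 48400)/2 = 27235 km.
On the circular orbit at r = 6070 km, v_c = √(μ/r) = 1.0700 km/s.
Transfer-orbit speed at the same r (vis-viva, a = a_t): v_t = √[μ(2/r − 1/a_t)] = 1.4264 km/s.
Δv₁ = |v_t − v_c| = |1.4264 − 1.0700| = 0.3564 km/s.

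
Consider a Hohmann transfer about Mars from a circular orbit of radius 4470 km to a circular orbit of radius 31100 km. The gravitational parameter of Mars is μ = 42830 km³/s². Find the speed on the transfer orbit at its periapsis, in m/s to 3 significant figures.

v = 4090 m/s

Transfer-ellipse semi-major axis a_t = (r₁ + r₂)/2 = (4470 + 31100)/2 = 17785 km.
At periapsis, r = 4470 km.
Applying v² = μ(2/r − 1/a_t): v = 4.093 km/s.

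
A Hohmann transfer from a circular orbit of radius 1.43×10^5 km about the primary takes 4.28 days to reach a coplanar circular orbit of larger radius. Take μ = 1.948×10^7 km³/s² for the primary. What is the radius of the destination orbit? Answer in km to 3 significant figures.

Transfer time t = 4.28 days = 3.69792×10^5 s, and t = π√(a_t³/μ).
So a_t = (μ t²/π²)^(1/3) = (1.948×10^7 × (3.69792×10^5)² / π²)^(1/3) = 6.4625×10^5 km.
Since a_t = (r₁ + r₂)/2, r₂ = 2a_t − r₁ = 2×6.4625×10^5 − 1.430×10^5 = 1.1495×10^6 km.

r₂ = 1.15×10^6 km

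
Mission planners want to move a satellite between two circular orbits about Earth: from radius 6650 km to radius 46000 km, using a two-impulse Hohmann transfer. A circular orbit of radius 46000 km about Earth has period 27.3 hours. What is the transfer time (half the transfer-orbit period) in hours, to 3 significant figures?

From Kepler's third law T² = 4π²r³/μ at r = 46000 km, T = 27.3 hours = 27.3 × 3600 s = 98280 s: μ = 4π²r³/T² = 3.97835×10^5 km³/s².
Transfer-ellipse semi-major axis a_t = (r₁ + r₂)/2 = (6650 + 46000)/2 = 26325 km.
Transfer time t = π√(a_t³/μ) = π√((26325)³ / 3.97835×10^5) = 21270 s.
Converting: 21270 s ÷ 3600 s/hour = 5.91 hours.

t = 5.91 hours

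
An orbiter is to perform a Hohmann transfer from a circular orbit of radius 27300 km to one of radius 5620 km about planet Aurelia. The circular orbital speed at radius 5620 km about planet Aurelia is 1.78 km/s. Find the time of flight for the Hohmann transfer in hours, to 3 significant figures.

t = 13.8 hours

From the circular-orbit relation v² = μ/r at r = 5620 km: μ = v²r = (1.78)² × 5620 = 17806.4 km³/s².
Transfer-ellipse semi-major axis a_t = (r₁ + r₂)/2 = (27300 + 5620)/2 = 16460 km.
Half the transfer-orbit period gives t = π√(a_t³/μ) = 49720 s.
Converting: 49720 s ÷ 3600 s/hour = 13.8 hours.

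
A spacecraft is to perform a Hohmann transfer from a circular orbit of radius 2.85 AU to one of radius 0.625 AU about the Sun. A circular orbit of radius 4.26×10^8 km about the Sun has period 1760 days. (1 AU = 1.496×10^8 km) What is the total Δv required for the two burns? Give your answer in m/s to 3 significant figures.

Δv = 17600 m/s

From Kepler's third law T² = 4π²r³/μ at r = 4.26×10^8 km, T = 1760 days = 1760 × 86400 s = 1.52064×10^8 s: μ = 4π²r³/T² = 1.31988×10^11 km³/s².
In km: r₁ = 2.85 × 1.496×10^8 = 4.2636×10^8 km; r₂ = 0.625 × 1.496×10^8 = 9.350×10^7 km.
Semi-major axis of the transfer orbit: a_t = (4.2636×10^8 + 9.350×10^7)/2 = 2.5993×10^8 km.
Circular speed at r₁: v₁ = √(μ/r₁) = √(1.31988×10^11/4.2636×10^8) = 17.595 km/s.
Transfer-orbit speed at r₁ (v² = μ(2/r − 1/a)): v_a = √[μ(2/r₁ − 1/a_t)] = 10.553 km/s.
First burn Δv₁ = |v_a − v₁| = 7.042 km/s.
Circular speed at r₂: v₂ = √(μ/r₂) = 37.57 km/s.
Transfer-orbit speed at r₂: v_p = √[μ(2/r₂ − 1/a_t)] = 48.12 km/s.
Second burn Δv₂ = |v₂ − v_p| = 10.55 km/s.
Δv = Δv₁ + Δv₂ = 7.042 + 10.55 = 17.59 km/s.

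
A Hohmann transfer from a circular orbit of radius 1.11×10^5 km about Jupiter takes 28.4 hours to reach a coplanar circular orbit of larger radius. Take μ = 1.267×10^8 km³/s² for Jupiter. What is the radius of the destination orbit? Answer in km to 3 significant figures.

r₂ = 9.13×10^5 km

Transfer time t = 28.4 hours = 1.0224×10^5 s, and t = π√(a_t³/μ).
So a_t = (μ t²/π²)^(1/3) = (1.267×10^8 × (1.0224×10^5)² / π²)^(1/3) = 5.1196×10^5 km.
Since a_t = (r₁ + r₂)/2, r₂ = 2a_t − r₁ = 2×5.1196×10^5 − 1.110×10^5 = 9.1292×10^5 km.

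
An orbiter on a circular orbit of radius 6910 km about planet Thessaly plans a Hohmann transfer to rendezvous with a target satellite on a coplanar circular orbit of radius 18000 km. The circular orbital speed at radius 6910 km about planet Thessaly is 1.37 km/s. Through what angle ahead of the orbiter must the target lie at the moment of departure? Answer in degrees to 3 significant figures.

φ = 76.4°

From the circular-orbit relation v² = μ/r at r = 6910 km: μ = v²r = (1.37)² × 6910 = 12969.4 km³/s².
The Hohmann ellipse has a_t = (r₁ + r₂)/2 = 12455 km.
Transfer time t = π√(a_t³/μ) = 38340 s.
The target's mean motion on its circular orbit is ω₂ = √(μ/r₂³) = 4.716×10^-5 rad/s.
Angle swept by the target during transfer: ω₂·t = 1.808 rad = 103.6°.
Arrival is 180° from departure on the ellipse, so φ = 180° − 103.6° = 76.4°.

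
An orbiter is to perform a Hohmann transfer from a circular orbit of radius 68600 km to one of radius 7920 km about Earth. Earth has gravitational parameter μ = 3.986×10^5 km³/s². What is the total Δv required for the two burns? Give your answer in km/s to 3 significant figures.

Semi-major axis of the transfer orbit: a_t = (68600 + 7920)/2 = 38260 km.
At r₁ the circular-orbit speed is v₁ = √(μ/r₁) = 2.4105 km/s.
On the transfer ellipse at r₁, vis-viva equation gives v_a = √[μ(2/r₁ − 1/a_t)] = 1.0967 km/s.
First burn Δv₁ = |v_a − v₁| = 1.314 km/s.
At r₂, v₂ = √(μ/r₂) = 7.094 km/s.
Transfer-orbit speed at r₂: v_p = √[μ(2/r₂ − 1/a_t)] = 9.499 km/s.
Second burn Δv₂ = |v₂ − v_p| = 2.405 km/s.
Δv = Δv₁ + Δv₂ = 1.314 + 2.405 = 3.719 km/s.

Δv = 3.72 km/s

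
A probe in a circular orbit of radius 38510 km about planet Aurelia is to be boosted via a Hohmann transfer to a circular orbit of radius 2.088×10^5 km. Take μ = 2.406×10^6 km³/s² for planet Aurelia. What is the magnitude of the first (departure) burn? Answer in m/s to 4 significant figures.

Δv₁ = 2367 m/s

The Hohmann ellipse has a_t = (r₁ + r₂)/2 = 1.23655×10^5 km.
On the circular orbit at r = 38510 km, v_c = √(μ/r) = 7.9043 km/s.
Vis-viva on the transfer ellipse at r = 38510 km gives v_t = √[μ(2/r − 1/a_t)] = 10.271 km/s.
Δv₁ = |v_t − v_c| = |10.271 − 7.9043| = 2.367 km/s.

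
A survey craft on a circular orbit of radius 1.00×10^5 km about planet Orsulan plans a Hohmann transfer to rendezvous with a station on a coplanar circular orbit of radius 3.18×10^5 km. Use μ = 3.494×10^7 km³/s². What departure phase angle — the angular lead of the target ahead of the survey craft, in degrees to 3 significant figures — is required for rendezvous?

φ = 84.1°

Transfer-ellipse semi-major axis a_t = (r₁ + r₂)/2 = (1.000×10^5 + 3.180×10^5)/2 = 2.090×10^5 km.
Transfer time t = π√(a_t³/μ) = 50780 s.
The target's mean motion on its circular orbit is ω₂ = √(μ/r₂³) = 3.296×10^-5 rad/s.
Angle swept by the target during transfer: ω₂·t = 1.674 rad = 95.91°.
Arrival is 180° from departure on the ellipse, so φ = 180° − 95.91° = 84.1°.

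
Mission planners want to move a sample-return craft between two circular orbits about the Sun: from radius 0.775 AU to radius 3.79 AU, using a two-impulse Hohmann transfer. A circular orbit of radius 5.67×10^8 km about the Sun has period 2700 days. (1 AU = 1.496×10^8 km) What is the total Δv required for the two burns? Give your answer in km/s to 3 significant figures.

From Kepler's third law T² = 4π²r³/μ at r = 5.67×10^8 km, T = 2700 days = 2700 × 86400 s = 2.3328×10^8 s: μ = 4π²r³/T² = 1.32237×10^11 km³/s².
In km: r₁ = 0.775 × 1.496×10^8 = 1.1594×10^8 km; r₂ = 3.79 × 1.496×10^8 = 5.66984×10^8 km.
Transfer-ellipse semi-major axis a_t = (r₁ + r₂)/2 = (1.1594×10^8 + 5.66984×10^8)/2 = 3.41462×10^8 km.
At r₁ the circular-orbit speed is v₁ = √(μ/r₁) = 33.7723 km/s.
On the transfer ellipse at r₁, vis-viva gives v_p = √[μ(2/r₁ − 1/a_t)] = 43.5186 km/s.
First burn Δv₁ = |v_p − v₁| = 9.746 km/s.
At r₂, v₂ = √(μ/r₂) = 15.272 km/s.
Transfer-orbit speed at r₂: v_a = √[μ(2/r₂ − 1/a_t)] = 8.8989 km/s.
Second burn Δv₂ = |v₂ − v_a| = 6.373 km/s.
Total Δv = Δv₁ + Δv₂ = 16.12 km/s.

Δv = 16.1 km/s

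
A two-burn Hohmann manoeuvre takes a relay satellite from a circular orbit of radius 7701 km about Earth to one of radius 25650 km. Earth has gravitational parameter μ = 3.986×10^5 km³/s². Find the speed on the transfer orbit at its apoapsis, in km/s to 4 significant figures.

Transfer-ellipse semi-major axis a_t = (r₁ + r₂)/2 = (7701 + 25650)/2 = 16675.5 km.
At apoapsis, r = 25650 km.
Vis-viva: v = √[μ(2/r − 1/a_t)] = √[3.986×10^5 × (2/25650 − 1/16675.5)] = 2.679 km/s.

v = 2.679 km/s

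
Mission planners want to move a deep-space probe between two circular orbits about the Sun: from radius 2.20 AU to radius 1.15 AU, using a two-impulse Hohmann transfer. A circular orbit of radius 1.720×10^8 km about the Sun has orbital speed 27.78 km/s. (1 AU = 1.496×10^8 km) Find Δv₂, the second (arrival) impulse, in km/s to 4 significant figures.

Δv₂ = 4.057 km/s

From the circular-orbit relation v² = μ/r at r = 1.720×10^8 km: μ = v²r = (27.78)² × 1.720×10^8 = 1.32737×10^11 km³/s².
In km: r₁ = 2.20 × 1.496×10^8 = 3.2912×10^8 km; r₂ = 1.15 × 1.496×10^8 = 1.7204×10^8 km.
Semi-major axis of the transfer orbit: a_t = (3.2912×10^8 + 1.7204×10^8)/2 = 2.5058×10^8 km.
On the circular orbit at r = 1.7204×10^8 km, v_c = √(μ/r) = 27.777 km/s.
Transfer-orbit speed at the same r (vis-viva, a = a_t): v_t = √[μ(2/r − 1/a_t)] = 31.834 km/s.
Δv₂ = |v_t − v_c| = |31.834 − 27.777| = 4.057 km/s.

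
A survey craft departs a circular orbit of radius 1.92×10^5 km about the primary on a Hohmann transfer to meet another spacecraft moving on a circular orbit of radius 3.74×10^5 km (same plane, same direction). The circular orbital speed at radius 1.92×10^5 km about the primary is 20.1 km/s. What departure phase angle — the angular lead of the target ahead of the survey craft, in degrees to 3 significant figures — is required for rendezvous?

φ = 61.5°

From the circular-orbit relation v² = μ/r at r = 1.92×10^5 km: μ = v²r = (20.1)² × 1.92×10^5 = 7.75699×10^7 km³/s².
The Hohmann ellipse has a_t = (r₁ + r₂)/2 = 2.830×10^5 km.
The half-period of the transfer ellipse is t = π√(a_t³/μ) = 53700 s.
Target angular speed ω₂ = √(μ/r₂³) = 3.851×10^-5 rad/s.
Angle swept by the target during transfer: ω₂·t = 2.068 rad = 118.5°.
The survey craft traverses 180° on the transfer ellipse, so the target must lead by 180° − 118.5° = 61.5°.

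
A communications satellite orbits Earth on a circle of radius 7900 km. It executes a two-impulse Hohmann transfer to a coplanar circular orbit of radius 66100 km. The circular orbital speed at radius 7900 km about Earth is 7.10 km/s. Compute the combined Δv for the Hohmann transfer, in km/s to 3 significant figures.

From the circular-orbit relation v² = μ/r at r = 7900 km: μ = v²r = (7.10)² × 7900 = 3.98239×10^5 km³/s².
Semi-major axis of the transfer orbit: a_t = (7900 + 66100)/2 = 37000 km.
At r₁ the circular-orbit speed is v₁ = √(μ/r₁) = 7.100 km/s.
On the transfer ellipse at r₁, vis-viva equation gives v_p = √[μ(2/r₁ − 1/a_t)] = 9.490 km/s.
First burn Δv₁ = |v_p − v₁| = 2.390 km/s.
At r₂, v₂ = √(μ/r₂) = 2.4545 km/s.
Transfer-orbit speed at r₂: v_a = √[μ(2/r₂ − 1/a_t)] = 1.1342 km/s.
Second burn Δv₂ = |v₂ − v_a| = 1.320 km/s.
Δv = Δv₁ + Δv₂ = 2.390 + 1.320 = 3.710 km/s.

Δv = 3.71 km/s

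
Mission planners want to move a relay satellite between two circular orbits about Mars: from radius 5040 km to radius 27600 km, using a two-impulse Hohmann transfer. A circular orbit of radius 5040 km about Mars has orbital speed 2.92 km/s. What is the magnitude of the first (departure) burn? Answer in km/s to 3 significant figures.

Δv₁ = 0.877 km/s

From the circular-orbit relation v² = μ/r at r = 5040 km: μ = v²r = (2.92)² × 5040 = 42973.1 km³/s².
Transfer-ellipse semi-major axis a_t = (r₁ + r₂)/2 = (5040 + 27600)/2 = 16320 km.
On the circular orbit at r = 5040 km, v_c = √(μ/r) = 2.9200 km/s.
Vis-viva on the transfer ellipse at r = 5040 km gives v_t = √[μ(2/r − 1/a_t)] = 3.7973 km/s.
Δv₁ = |v_t − v_c| = |3.7973 − 2.9200| = 0.8773 km/s.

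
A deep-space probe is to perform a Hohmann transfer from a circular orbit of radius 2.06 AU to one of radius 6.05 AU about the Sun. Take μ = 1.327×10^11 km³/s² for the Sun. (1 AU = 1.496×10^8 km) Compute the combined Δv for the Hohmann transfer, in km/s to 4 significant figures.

Δv = 8.074 km/s

In km: r₁ = 2.06 × 1.496×10^8 = 3.08176×10^8 km; r₂ = 6.05 × 1.496×10^8 = 9.0508×10^8 km.
The Hohmann ellipse has a_t = (r₁ + r₂)/2 = 6.06628×10^8 km.
Circular speed at r₁: v₁ = √(μ/r₁) = √(1.327×10^11/3.08176×10^8) = 20.751 km/s.
Transfer-orbit speed at r₁ (vis-viva): v_p = √[μ(2/r₁ − 1/a_t)] = 25.347 km/s.
First burn Δv₁ = |v_p − v₁| = 4.596 km/s.
At r₂, v₂ = √(μ/r₂) = 12.1085 km/s.
Transfer-orbit speed at r₂: v_a = √[μ(2/r₂ − 1/a_t)] = 8.63038 km/s.
Second burn Δv₂ = |v₂ − v_a| = 3.478 km/s.
Total Δv = Δv₁ + Δv₂ = 8.074 km/s.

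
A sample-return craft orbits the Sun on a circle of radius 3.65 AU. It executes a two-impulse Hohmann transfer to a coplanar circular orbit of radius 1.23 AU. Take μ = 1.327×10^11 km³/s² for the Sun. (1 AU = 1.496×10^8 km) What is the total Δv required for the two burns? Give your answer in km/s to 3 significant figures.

In km: r₁ = 3.65 × 1.496×10^8 = 5.4604×10^8 km; r₂ = 1.23 × 1.496×10^8 = 1.84008×10^8 km.
Transfer-ellipse semi-major axis a_t = (r₁ + r₂)/2 = (5.4604×10^8 + 1.84008×10^8)/2 = 3.65024×10^8 km.
Circular speed at r₁: v₁ = √(μ/r₁) = √(1.327×10^11/5.4604×10^8) = 15.589 km/s.
Transfer-orbit speed at r₁ (vis-viva equation): v_a = √[μ(2/r₁ − 1/a_t)] = 11.068 km/s.
First burn Δv₁ = |v_a − v₁| = 4.521 km/s.
At r₂, v₂ = √(μ/r₂) = 26.85 km/s.
Transfer-orbit speed at r₂: v_p = √[μ(2/r₂ − 1/a_t)] = 32.84 km/s.
Second burn Δv₂ = |v₂ − v_p| = 5.990 km/s.
Δv = Δv₁ + Δv₂ = 4.521 + 5.990 = 10.51 km/s.

Δv = 10.5 km/s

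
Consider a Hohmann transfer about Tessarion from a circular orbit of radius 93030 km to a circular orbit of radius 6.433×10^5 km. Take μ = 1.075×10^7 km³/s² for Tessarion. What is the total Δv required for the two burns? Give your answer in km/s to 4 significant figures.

Δv = 5.493 km/s

Transfer-ellipse semi-major axis a_t = (r₁ + r₂)/2 = (93030 + 6.433×10^5)/2 = 3.68165×10^5 km.
Circular speed at r₁: v₁ = √(μ/r₁) = √(1.075×10^7/93030) = 10.75 km/s.
On the transfer ellipse at r₁, vis-viva equation gives v_p = √[μ(2/r₁ − 1/a_t)] = 14.21 km/s.
First burn Δv₁ = |v_p − v₁| = 3.460 km/s.
At r₂, v₂ = √(μ/r₂) = 4.088 km/s.
Transfer-orbit speed at r₂: v_a = √[μ(2/r₂ − 1/a_t)] = 2.055 km/s.
Second burn Δv₂ = |v₂ − v_a| = 2.033 km/s.
Δv = Δv₁ + Δv₂ = 3.460 + 2.033 = 5.493 km/s.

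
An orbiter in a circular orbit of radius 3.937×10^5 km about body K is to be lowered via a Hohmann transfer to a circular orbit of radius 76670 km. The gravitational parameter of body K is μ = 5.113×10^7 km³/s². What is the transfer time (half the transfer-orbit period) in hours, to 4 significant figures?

The Hohmann ellipse has a_t = (r₁ + r₂)/2 = 2.35185×10^5 km.
Transfer time t = π√(a_t³/μ) = π√((2.35185×10^5)³ / 5.113×10^7) = 50110 s.
Converting: 50110 s ÷ 3600 s/hour = 13.92 hours.

t = 13.92 hours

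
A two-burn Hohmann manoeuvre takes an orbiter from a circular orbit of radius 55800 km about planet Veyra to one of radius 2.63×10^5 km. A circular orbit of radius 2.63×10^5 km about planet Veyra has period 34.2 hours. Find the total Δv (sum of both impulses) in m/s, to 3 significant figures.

Δv = 13800 m/s

From Kepler's third law T² = 4π²r³/μ at r = 2.63×10^5 km, T = 34.2 hours = 34.2 × 3600 s = 1.2312×10^5 s: μ = 4π²r³/T² = 4.73772×10^7 km³/s².
Semi-major axis of the transfer orbit: a_t = (55800 + 2.630×10^5)/2 = 1.594×10^5 km.
Circular speed at r₁: v₁ = √(μ/r₁) = √(4.73772×10^7/55800) = 29.14 km/s.
On the transfer ellipse at r₁, v² = μ(2/r − 1/a) gives v_p = √[μ(2/r₁ − 1/a_t)] = 37.43 km/s.
First burn Δv₁ = |v_p − v₁| = 8.290 km/s.
Circular speed at r₂: v₂ = √(μ/r₂) = 13.422 km/s.
Transfer-orbit speed at r₂: v_a = √[μ(2/r₂ − 1/a_t)] = 7.9411 km/s.
Second burn Δv₂ = |v₂ − v_a| = 5.481 km/s.
Total Δv = Δv₁ + Δv₂ = 13.77 km/s.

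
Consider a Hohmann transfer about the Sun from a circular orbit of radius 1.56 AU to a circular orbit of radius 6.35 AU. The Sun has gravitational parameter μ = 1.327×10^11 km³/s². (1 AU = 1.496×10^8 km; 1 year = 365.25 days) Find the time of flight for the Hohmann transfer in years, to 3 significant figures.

t = 3.93 years

In km: r₁ = 1.56 × 1.496×10^8 = 2.33376×10^8 km; r₂ = 6.35 × 1.496×10^8 = 9.4996×10^8 km.
Transfer-ellipse semi-major axis a_t = (r₁ + r₂)/2 = (2.33376×10^8 + 9.4996×10^8)/2 = 5.91668×10^8 km.
Half the transfer-orbit period gives t = π√(a_t³/μ) = 1.241×10^8 s.
Converting: 1.241×10^8 s ÷ 3.15576×10^7 s/year (365.25 × 86400) = 3.93 years.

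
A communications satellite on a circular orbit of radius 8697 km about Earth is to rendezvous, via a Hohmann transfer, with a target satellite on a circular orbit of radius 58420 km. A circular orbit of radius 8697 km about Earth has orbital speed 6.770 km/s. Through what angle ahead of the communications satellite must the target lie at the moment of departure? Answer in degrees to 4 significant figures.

φ = 101.6°

From the circular-orbit relation v² = μ/r at r = 8697 km: μ = v²r = (6.770)² × 8697 = 3.98609×10^5 km³/s².
Transfer-ellipse semi-major axis a_t = (r₁ + r₂)/2 = (8697 + 58420)/2 = 33558.5 km.
Transfer time t = π√(a_t³/μ) = 30590 s.
Target angular speed ω₂ = √(μ/r₂³) = 4.4713×10^-5 rad/s.
Angle swept by the target during transfer: ω₂·t = 1.3678 rad = 78.37°.
The communications satellite traverses 180° on the transfer ellipse, so the target must lead by 180° − 78.37° = 101.6°.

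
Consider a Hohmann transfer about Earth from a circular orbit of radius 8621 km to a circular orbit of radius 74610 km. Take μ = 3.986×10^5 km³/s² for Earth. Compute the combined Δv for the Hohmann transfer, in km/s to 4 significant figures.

Semi-major axis of the transfer orbit: a_t = (8621 + 74610)/2 = 41615.5 km.
At r₁ the circular-orbit speed is v₁ = √(μ/r₁) = 6.800 km/s.
On the transfer ellipse at r₁, vis-viva equation gives v_p = √[μ(2/r₁ − 1/a_t)] = 9.105 km/s.
First burn Δv₁ = |v_p − v₁| = 2.305 km/s.
At r₂, v₂ = √(μ/r₂) = 2.311 km/s.
Transfer-orbit speed at r₂: v_a = √[μ(2/r₂ − 1/a_t)] = 1.052 km/s.
Second burn Δv₂ = |v₂ − v_a| = 1.259 km/s.
Total Δv = Δv₁ + Δv₂ = 3.564 km/s.

Δv = 3.564 km/s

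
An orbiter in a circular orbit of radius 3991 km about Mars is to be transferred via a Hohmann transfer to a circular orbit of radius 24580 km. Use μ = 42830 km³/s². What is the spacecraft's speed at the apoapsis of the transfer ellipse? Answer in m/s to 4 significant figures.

v = 697.7 m/s

Semi-major axis of the transfer orbit: a_t = (3991 + 24580)/2 = 14285.5 km.
The apoapsis of the transfer ellipse is at r = 24580 km.
Applying v² = μ(2/r − 1/a_t): v = 0.6977 km/s.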